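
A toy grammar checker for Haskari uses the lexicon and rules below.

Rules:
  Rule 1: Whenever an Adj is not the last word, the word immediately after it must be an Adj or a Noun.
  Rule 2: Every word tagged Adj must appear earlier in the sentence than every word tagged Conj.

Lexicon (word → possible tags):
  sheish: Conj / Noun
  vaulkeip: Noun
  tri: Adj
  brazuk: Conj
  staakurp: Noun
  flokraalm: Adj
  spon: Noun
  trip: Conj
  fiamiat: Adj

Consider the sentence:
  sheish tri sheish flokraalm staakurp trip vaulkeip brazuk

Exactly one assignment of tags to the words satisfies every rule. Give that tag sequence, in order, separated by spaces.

Candidates per position — 1:sheish {Conj,Noun}; 2:tri {Adj}; 3:sheish {Conj,Noun}; 4:flokraalm {Adj}; 5:staakurp {Noun}; 6:trip {Conj}; 7:vaulkeip {Noun}; 8:brazuk {Conj}.
Position 1: tagging it Conj would leave rule 2 unsatisfiable, so it must be Noun.
Position 3: tagging it Conj would leave rule 1 unsatisfiable, so it must be Noun.
That leaves exactly one tagging: Noun Adj Noun Adj Noun Conj Noun Conj.
Checking: rule 1 ✓; rule 2 ✓.

Noun Adj Noun Adj Noun Conj Noun Conj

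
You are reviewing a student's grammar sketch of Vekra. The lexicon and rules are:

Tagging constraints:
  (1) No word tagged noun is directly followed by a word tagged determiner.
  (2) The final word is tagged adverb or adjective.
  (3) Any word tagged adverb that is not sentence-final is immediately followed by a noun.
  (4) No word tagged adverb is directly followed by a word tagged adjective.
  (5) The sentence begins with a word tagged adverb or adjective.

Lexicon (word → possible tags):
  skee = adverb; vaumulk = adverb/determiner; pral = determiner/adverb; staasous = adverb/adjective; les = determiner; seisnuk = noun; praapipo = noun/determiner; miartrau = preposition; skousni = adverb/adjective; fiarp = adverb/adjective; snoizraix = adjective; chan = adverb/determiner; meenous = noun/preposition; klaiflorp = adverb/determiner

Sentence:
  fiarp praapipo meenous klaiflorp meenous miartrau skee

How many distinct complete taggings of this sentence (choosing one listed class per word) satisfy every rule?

Candidates per position — 1:fiarp {adverb,adjective}; 2:praapipo {noun,determiner}; 3:meenous {noun,preposition}; 4:klaiflorp {adverb,determiner}; 5:meenous {noun,preposition}; 6:miartrau {preposition}; 7:skee {adverb}.
There are 32 candidate sequences in total.
Checking each against the rules leaves 12 sequences.
Count = 12.

12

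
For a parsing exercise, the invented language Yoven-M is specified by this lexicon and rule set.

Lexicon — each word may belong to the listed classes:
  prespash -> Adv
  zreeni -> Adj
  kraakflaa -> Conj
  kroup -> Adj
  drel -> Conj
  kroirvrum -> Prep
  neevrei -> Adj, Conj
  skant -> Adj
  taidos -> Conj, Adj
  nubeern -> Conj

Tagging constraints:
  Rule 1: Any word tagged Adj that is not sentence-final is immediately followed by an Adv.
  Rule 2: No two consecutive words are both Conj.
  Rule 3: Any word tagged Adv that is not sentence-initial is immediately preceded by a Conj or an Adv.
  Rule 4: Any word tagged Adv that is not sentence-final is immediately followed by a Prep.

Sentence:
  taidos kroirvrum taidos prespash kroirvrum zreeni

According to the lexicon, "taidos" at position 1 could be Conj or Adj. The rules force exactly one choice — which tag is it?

Conj

Candidates per position — 1:taidos {Conj,Adj}; 2:kroirvrum {Prep}; 3:taidos {Conj,Adj}; 4:prespash {Adv}; 5:kroirvrum {Prep}; 6:zreeni {Adj}.
Word 1 cannot be Adj — rule 1 would then fail for every completion. It is Conj.
Word 3 cannot be Adj — rule 3 would then fail for every completion. It is Conj.
So the tagging must be: Conj Prep Conj Adv Prep Adj.
Rule-by-rule: rule 1 ✓; rule 2 ✓; rule 3 ✓; rule 4 ✓.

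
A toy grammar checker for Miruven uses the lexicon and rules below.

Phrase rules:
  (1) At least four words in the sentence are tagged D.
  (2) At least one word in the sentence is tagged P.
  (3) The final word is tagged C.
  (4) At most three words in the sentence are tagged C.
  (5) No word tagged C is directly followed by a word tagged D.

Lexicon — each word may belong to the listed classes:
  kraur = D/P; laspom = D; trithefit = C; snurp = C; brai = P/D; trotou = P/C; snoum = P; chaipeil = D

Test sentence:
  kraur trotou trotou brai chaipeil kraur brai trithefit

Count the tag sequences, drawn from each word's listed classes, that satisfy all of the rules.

Candidates per position — 1:kraur {D,P}; 2:trotou {P,C}; 3:trotou {P,C}; 4:brai {P,D}; 5:chaipeil {D}; 6:kraur {D,P}; 7:brai {P,D}; 8:trithefit {C}.
There are 64 candidate sequences in total.
Checking each against the rules leaves 12 sequences.
Count = 12.

12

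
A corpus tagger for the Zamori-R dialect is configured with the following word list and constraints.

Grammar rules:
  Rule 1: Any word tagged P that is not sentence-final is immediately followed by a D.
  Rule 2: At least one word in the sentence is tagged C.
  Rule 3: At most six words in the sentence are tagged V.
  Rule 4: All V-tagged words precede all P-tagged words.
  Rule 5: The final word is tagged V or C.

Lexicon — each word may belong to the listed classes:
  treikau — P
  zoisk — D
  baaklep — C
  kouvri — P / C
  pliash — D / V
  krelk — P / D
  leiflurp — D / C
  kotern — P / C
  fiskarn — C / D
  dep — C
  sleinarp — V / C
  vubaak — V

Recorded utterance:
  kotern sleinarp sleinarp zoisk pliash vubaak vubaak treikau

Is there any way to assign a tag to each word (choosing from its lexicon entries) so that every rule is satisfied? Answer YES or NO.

Candidates per position — 1:kotern {P,C}; 2:sleinarp {V,C}; 3:sleinarp {V,C}; 4:zoisk {D}; 5:pliash {D,V}; 6:vubaak {V}; 7:vubaak {V}; 8:treikau {P}.
Rule 5 cannot be satisfied by any choice of tags from the lexicon.
So there is no consistent tagging.

NO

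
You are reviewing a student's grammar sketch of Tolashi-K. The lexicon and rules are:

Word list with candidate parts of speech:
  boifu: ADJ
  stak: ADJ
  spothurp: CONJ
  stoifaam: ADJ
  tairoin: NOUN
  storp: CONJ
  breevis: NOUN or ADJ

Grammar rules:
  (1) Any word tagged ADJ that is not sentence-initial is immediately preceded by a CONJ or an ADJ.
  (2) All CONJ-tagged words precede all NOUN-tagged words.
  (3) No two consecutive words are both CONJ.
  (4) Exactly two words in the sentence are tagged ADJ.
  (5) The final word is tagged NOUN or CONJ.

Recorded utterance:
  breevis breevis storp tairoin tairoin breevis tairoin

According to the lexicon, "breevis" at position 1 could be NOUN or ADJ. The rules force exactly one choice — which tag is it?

ADJ

Candidates per position — 1:breevis {NOUN,ADJ}; 2:breevis {NOUN,ADJ}; 3:storp {CONJ}; 4:tairoin {NOUN}; 5:tairoin {NOUN}; 6:breevis {NOUN,ADJ}; 7:tairoin {NOUN}.
If word 1 were NOUN, no tagging could satisfy rule 2; so word 1 is ADJ.
If word 2 were NOUN, no tagging could satisfy rule 2; so word 2 is ADJ.
If word 6 were ADJ, no tagging could satisfy rule 1; so word 6 is NOUN.
That leaves exactly one tagging: ADJ ADJ CONJ NOUN NOUN NOUN NOUN.
Check: rule 1 holds; rule 2 holds; rule 3 holds; rule 4 holds; rule 5 holds.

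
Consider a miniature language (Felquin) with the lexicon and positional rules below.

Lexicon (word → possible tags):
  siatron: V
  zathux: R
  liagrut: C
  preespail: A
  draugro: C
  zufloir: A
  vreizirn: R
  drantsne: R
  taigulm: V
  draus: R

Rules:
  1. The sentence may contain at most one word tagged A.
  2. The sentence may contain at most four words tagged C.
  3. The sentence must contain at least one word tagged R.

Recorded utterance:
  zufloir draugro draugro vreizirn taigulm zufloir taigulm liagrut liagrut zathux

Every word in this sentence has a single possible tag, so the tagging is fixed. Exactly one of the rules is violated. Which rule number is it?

Fixed tagging: A C C R V A V C C R.
Rule check: R1 fail, R2 pass, R3 pass.
Only rule 1 fails.

1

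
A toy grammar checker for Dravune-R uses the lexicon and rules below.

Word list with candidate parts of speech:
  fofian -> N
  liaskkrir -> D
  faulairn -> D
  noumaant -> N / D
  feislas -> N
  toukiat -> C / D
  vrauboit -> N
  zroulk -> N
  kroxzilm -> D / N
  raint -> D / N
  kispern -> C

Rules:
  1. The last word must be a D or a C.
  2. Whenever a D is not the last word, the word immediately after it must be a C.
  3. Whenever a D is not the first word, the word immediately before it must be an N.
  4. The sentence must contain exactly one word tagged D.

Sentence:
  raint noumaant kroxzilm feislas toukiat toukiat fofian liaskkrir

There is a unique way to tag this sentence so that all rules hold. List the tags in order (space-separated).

Candidates per position — 1:raint {D,N}; 2:noumaant {N,D}; 3:kroxzilm {D,N}; 4:feislas {N}; 5:toukiat {C,D}; 6:toukiat {C,D}; 7:fofian {N}; 8:liaskkrir {D}.
At position 1, choosing D makes rule 2 impossible to satisfy; hence N.
At position 2, choosing D makes rule 2 impossible to satisfy; hence N.
At position 3, choosing D makes rule 2 impossible to satisfy; hence N.
At position 5, choosing D makes rule 4 impossible to satisfy; hence C.
At position 6, choosing D makes rule 2 impossible to satisfy; hence C.
So the tagging must be: N N N N C C N D.
Rule-by-rule: rule 1 ✓; rule 2 ✓; rule 3 ✓; rule 4 ✓.

N N N N C C N D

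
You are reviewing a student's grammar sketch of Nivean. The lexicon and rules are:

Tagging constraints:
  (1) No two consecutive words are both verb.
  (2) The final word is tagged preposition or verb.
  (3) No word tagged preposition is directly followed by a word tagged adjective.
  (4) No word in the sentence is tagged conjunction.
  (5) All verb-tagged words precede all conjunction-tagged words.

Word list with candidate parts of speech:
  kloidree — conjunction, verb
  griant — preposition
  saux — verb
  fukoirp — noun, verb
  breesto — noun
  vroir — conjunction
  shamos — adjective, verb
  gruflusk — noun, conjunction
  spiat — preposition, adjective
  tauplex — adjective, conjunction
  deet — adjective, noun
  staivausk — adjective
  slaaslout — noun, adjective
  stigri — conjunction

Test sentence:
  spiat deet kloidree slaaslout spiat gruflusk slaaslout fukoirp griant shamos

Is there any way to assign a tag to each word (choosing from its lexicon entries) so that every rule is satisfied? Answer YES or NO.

Candidates per position — 1:spiat {preposition,adjective}; 2:deet {adjective,noun}; 3:kloidree {conjunction,verb}; 4:slaaslout {noun,adjective}; 5:spiat {preposition,adjective}; 6:gruflusk {noun,conjunction}; 7:slaaslout {noun,adjective}; 8:fukoirp {noun,verb}; 9:griant {preposition}; 10:shamos {adjective,verb}.
One satisfying assignment: preposition noun verb noun adjective noun noun verb preposition verb.
Rule-by-rule: rule 1 satisfied; rule 2 satisfied; rule 3 satisfied; rule 4 satisfied; rule 5 satisfied.

YES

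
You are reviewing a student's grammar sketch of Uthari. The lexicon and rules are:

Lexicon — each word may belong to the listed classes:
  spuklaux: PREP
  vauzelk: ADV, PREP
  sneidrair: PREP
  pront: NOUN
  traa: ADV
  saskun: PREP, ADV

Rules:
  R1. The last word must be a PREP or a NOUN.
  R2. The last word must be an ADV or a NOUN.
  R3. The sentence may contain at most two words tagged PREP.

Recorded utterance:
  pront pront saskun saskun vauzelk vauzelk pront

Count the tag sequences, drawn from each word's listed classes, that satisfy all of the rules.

Candidates per position — 1:pront {NOUN}; 2:pront {NOUN}; 3:saskun {PREP,ADV}; 4:saskun {PREP,ADV}; 5:vauzelk {ADV,PREP}; 6:vauzelk {ADV,PREP}; 7:pront {NOUN}.
There are 16 candidate sequences in total.
Checking each against the rules leaves 11 sequences.
Count = 11.

11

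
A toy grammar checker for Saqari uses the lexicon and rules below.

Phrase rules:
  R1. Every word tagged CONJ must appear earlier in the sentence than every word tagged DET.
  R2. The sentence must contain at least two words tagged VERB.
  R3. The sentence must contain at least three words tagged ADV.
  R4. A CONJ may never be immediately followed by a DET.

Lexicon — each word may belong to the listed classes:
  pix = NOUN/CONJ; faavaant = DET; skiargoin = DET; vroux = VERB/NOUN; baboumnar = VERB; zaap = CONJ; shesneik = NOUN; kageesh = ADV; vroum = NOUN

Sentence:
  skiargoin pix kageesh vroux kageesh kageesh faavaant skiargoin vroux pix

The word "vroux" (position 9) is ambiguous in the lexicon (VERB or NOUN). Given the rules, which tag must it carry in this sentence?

VERB

Candidates per position — 1:skiargoin {DET}; 2:pix {NOUN,CONJ}; 3:kageesh {ADV}; 4:vroux {VERB,NOUN}; 5:kageesh {ADV}; 6:kageesh {ADV}; 7:faavaant {DET}; 8:skiargoin {DET}; 9:vroux {VERB,NOUN}; 10:pix {NOUN,CONJ}.
If word 2 were CONJ, no tagging could satisfy rule 1; so word 2 is NOUN.
If word 4 were NOUN, no tagging could satisfy rule 2; so word 4 is VERB.
If word 9 were NOUN, no tagging could satisfy rule 2; so word 9 is VERB.
If word 10 were CONJ, no tagging could satisfy rule 1; so word 10 is NOUN.
So the tagging must be: DET NOUN ADV VERB ADV ADV DET DET VERB NOUN.
Rule-by-rule: rule 1 holds; rule 2 holds; rule 3 holds; rule 4 holds.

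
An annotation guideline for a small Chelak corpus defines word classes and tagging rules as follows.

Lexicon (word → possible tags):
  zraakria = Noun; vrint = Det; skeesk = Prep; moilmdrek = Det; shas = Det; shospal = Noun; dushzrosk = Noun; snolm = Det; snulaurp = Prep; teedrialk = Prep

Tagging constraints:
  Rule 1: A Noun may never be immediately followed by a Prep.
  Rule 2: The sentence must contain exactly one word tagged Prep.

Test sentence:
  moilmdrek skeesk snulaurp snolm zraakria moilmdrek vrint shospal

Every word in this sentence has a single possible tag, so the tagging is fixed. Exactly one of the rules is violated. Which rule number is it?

Fixed tagging: Det Prep Prep Det Noun Det Det Noun.
Rule check: R1 ok, R2 fails.
Only rule 2 fails.

2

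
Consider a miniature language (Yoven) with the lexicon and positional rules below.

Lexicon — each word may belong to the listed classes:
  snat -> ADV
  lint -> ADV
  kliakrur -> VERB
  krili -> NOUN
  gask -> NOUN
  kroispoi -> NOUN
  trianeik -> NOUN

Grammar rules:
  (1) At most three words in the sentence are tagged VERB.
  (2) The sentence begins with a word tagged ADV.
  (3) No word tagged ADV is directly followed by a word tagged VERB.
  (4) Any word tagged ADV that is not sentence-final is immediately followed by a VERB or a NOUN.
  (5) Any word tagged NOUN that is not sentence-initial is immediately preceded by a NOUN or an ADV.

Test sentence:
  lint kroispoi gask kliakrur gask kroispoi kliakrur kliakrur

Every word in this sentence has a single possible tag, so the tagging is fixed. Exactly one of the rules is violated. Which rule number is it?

5

Fixed tagging: ADV NOUN NOUN VERB NOUN NOUN VERB VERB.
Applying the rules: R1 holds, R2 holds, R3 holds, R4 holds, R5 violated.
Only rule 5 fails.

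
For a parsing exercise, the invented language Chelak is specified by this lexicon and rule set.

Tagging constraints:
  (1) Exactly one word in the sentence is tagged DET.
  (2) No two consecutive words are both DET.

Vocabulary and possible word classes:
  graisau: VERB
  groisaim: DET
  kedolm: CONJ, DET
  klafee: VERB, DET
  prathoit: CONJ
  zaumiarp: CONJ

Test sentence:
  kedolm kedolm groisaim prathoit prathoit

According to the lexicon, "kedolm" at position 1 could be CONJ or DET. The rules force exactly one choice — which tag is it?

CONJ

Candidates per position — 1:kedolm {CONJ,DET}; 2:kedolm {CONJ,DET}; 3:groisaim {DET}; 4:prathoit {CONJ}; 5:prathoit {CONJ}.
If word 1 were DET, no tagging could satisfy rule 1; so word 1 is CONJ.
If word 2 were DET, no tagging could satisfy rule 1; so word 2 is CONJ.
The unique satisfying tagging is: CONJ CONJ DET CONJ CONJ.
Checking: rule 1 satisfied; rule 2 satisfied.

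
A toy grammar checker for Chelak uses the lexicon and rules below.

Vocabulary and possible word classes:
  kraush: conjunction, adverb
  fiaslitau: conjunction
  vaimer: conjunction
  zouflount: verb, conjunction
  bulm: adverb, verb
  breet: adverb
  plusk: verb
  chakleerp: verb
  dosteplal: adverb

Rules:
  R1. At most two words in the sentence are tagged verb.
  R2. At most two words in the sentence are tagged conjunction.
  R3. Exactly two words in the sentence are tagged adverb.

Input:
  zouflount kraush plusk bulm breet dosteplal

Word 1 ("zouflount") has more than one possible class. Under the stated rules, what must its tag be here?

conjunction

Candidates per position — 1:zouflount {verb,conjunction}; 2:kraush {conjunction,adverb}; 3:plusk {verb}; 4:bulm {adverb,verb}; 5:breet {adverb}; 6:dosteplal {adverb}.
Word 2 cannot be adverb — rule 3 would then fail for every completion. It is conjunction.
Word 4 cannot be adverb — rule 3 would then fail for every completion. It is verb.
Word 1 cannot be verb — rule 1 would then fail for every completion. It is conjunction.
That leaves exactly one tagging: conjunction conjunction verb verb adverb adverb.
Rule-by-rule: rule 1 ok; rule 2 ok; rule 3 ok.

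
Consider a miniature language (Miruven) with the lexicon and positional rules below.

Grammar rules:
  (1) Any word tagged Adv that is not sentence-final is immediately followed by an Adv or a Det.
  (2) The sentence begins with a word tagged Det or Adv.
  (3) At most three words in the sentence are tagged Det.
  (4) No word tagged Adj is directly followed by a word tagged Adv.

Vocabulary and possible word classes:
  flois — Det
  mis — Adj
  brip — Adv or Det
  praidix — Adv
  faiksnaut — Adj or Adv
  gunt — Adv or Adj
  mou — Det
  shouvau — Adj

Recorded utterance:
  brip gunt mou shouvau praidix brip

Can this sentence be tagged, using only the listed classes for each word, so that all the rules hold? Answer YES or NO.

NO

Candidates per position — 1:brip {Adv,Det}; 2:gunt {Adv,Adj}; 3:mou {Det}; 4:shouvau {Adj}; 5:praidix {Adv}; 6:brip {Adv,Det}.
Rule 4 cannot be satisfied by any choice of tags from the lexicon.
So there is no consistent tagging.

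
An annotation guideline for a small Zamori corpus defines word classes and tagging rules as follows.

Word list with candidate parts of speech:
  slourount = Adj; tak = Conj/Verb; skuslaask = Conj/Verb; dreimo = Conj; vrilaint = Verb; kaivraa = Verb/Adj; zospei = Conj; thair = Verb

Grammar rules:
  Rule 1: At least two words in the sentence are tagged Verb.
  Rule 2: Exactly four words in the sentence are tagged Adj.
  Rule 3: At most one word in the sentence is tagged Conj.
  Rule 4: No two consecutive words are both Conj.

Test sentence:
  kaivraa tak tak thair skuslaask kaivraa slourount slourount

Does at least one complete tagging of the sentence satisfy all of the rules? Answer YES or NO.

YES

Candidates per position — 1:kaivraa {Verb,Adj}; 2:tak {Conj,Verb}; 3:tak {Conj,Verb}; 4:thair {Verb}; 5:skuslaask {Conj,Verb}; 6:kaivraa {Verb,Adj}; 7:slourount {Adj}; 8:slourount {Adj}.
One satisfying assignment: Adj Conj Verb Verb Verb Adj Adj Adj.
Check: rule 1 ✓; rule 2 ✓; rule 3 ✓; rule 4 ✓.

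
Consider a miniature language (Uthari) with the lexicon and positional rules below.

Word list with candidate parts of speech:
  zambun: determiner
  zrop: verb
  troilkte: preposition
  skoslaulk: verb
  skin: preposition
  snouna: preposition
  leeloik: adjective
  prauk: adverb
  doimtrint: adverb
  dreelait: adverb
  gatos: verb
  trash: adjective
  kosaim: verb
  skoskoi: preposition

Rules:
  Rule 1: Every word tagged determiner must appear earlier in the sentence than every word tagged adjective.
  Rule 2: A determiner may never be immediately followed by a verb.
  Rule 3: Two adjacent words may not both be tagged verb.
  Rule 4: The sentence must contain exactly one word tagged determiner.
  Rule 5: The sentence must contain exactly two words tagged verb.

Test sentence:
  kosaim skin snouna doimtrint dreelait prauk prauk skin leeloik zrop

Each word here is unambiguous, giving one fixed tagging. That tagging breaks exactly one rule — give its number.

Fixed tagging: verb preposition preposition adverb adverb adverb adverb preposition adjective verb.
Applying the rules: R1 holds, R2 holds, R3 holds, R4 violated, R5 holds.
Only rule 4 fails.

4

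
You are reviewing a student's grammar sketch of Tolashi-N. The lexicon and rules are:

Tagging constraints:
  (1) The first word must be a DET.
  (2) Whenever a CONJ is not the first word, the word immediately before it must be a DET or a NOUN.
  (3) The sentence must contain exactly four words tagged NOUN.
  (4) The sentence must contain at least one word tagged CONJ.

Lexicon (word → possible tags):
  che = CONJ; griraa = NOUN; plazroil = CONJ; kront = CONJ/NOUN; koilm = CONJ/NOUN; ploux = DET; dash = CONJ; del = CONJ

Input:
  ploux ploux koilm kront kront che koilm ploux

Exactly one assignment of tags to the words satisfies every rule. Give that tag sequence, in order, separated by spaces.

Candidates per position — 1:ploux {DET}; 2:ploux {DET}; 3:koilm {CONJ,NOUN}; 4:kront {CONJ,NOUN}; 5:kront {CONJ,NOUN}; 6:che {CONJ}; 7:koilm {CONJ,NOUN}; 8:ploux {DET}.
If word 3 were CONJ, no tagging could satisfy rule 3; so word 3 is NOUN.
If word 4 were CONJ, no tagging could satisfy rule 3; so word 4 is NOUN.
If word 5 were CONJ, no tagging could satisfy rule 2; so word 5 is NOUN.
If word 7 were CONJ, no tagging could satisfy rule 2; so word 7 is NOUN.
The unique satisfying tagging is: DET DET NOUN NOUN NOUN CONJ NOUN DET.
Checking: rule 1 satisfied; rule 2 satisfied; rule 3 satisfied; rule 4 satisfied.

DET DET NOUN NOUN NOUN CONJ NOUN DET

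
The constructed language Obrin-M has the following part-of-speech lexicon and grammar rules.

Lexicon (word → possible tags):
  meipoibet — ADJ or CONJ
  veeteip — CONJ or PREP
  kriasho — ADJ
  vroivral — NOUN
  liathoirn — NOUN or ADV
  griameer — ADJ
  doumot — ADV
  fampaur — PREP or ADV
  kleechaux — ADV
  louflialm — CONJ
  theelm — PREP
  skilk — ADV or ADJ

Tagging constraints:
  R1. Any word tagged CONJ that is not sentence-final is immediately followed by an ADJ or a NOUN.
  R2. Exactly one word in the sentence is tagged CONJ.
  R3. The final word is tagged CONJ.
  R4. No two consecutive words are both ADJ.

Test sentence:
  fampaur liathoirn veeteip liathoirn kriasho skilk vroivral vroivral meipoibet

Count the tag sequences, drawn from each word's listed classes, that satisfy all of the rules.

Candidates per position — 1:fampaur {PREP,ADV}; 2:liathoirn {NOUN,ADV}; 3:veeteip {CONJ,PREP}; 4:liathoirn {NOUN,ADV}; 5:kriasho {ADJ}; 6:skilk {ADV,ADJ}; 7:vroivral {NOUN}; 8:vroivral {NOUN}; 9:meipoibet {ADJ,CONJ}.
There are 64 candidate sequences in total.
Checking each against the rules leaves 8 sequences.
Count = 8.

8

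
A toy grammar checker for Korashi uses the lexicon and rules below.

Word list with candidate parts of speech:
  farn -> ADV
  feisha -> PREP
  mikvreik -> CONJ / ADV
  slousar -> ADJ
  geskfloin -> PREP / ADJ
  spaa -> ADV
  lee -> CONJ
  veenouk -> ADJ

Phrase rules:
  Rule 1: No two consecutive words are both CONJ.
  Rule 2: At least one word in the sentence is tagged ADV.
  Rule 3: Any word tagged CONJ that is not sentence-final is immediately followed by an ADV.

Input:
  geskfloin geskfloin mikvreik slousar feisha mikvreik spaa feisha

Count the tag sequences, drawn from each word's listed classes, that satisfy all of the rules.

Candidates per position — 1:geskfloin {PREP,ADJ}; 2:geskfloin {PREP,ADJ}; 3:mikvreik {CONJ,ADV}; 4:slousar {ADJ}; 5:feisha {PREP}; 6:mikvreik {CONJ,ADV}; 7:spaa {ADV}; 8:feisha {PREP}.
There are 16 candidate sequences in total.
Checking each against the rules leaves 8 sequences.
Count = 8.

8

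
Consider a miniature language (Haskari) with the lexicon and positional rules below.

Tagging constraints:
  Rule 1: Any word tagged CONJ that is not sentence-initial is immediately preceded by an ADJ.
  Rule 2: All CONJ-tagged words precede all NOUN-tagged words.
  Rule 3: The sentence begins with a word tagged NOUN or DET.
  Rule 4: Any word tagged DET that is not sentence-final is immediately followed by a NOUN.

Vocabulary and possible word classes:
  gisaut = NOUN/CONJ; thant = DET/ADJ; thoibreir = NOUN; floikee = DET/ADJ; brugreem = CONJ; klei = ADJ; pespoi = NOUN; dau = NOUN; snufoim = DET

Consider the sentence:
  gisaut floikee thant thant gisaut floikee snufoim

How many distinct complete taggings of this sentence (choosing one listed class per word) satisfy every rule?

Candidates per position — 1:gisaut {NOUN,CONJ}; 2:floikee {DET,ADJ}; 3:thant {DET,ADJ}; 4:thant {DET,ADJ}; 5:gisaut {NOUN,CONJ}; 6:floikee {DET,ADJ}; 7:snufoim {DET}.
There are 64 candidate sequences in total.
The sequences that satisfy every rule: NOUN ADJ ADJ DET NOUN ADJ DET; NOUN ADJ ADJ ADJ NOUN ADJ DET.
Count = 2.

2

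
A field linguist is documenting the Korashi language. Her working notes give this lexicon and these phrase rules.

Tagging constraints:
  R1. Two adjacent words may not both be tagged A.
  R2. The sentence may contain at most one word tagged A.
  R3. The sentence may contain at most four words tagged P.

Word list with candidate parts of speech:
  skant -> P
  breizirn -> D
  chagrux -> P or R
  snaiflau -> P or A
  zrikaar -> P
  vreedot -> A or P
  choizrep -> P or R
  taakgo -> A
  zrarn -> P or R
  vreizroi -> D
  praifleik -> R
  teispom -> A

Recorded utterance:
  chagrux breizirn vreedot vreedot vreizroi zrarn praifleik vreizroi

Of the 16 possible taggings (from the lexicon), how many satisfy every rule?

12

Candidates per position — 1:chagrux {P,R}; 2:breizirn {D}; 3:vreedot {A,P}; 4:vreedot {A,P}; 5:vreizroi {D}; 6:zrarn {P,R}; 7:praifleik {R}; 8:vreizroi {D}.
There are 16 candidate sequences in total.
Checking each against the rules leaves 12 sequences.
Count = 12.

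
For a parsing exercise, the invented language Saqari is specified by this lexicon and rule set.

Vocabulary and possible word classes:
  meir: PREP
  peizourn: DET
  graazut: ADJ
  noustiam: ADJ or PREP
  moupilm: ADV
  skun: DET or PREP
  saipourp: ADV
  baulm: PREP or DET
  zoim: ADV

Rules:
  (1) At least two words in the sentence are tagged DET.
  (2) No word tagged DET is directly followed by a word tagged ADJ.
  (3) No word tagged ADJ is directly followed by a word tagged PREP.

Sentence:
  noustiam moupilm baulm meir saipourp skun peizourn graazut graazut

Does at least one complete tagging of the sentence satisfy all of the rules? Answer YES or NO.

Candidates per position — 1:noustiam {ADJ,PREP}; 2:moupilm {ADV}; 3:baulm {PREP,DET}; 4:meir {PREP}; 5:saipourp {ADV}; 6:skun {DET,PREP}; 7:peizourn {DET}; 8:graazut {ADJ}; 9:graazut {ADJ}.
Rule 2 cannot be satisfied by any choice of tags from the lexicon.
So there is no consistent tagging.

NO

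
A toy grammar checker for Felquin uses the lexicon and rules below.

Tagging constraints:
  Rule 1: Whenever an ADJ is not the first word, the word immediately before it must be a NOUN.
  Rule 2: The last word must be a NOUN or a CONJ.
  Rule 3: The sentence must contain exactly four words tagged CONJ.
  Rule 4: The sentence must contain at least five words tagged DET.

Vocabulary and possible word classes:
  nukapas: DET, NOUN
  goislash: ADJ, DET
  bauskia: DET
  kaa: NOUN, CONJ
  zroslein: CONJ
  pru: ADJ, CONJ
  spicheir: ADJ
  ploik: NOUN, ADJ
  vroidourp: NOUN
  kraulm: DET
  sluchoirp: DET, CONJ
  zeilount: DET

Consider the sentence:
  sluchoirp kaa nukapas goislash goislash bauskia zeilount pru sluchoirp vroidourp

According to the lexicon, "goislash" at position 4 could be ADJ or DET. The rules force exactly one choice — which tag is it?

DET

Candidates per position — 1:sluchoirp {DET,CONJ}; 2:kaa {NOUN,CONJ}; 3:nukapas {DET,NOUN}; 4:goislash {ADJ,DET}; 5:goislash {ADJ,DET}; 6:bauskia {DET}; 7:zeilount {DET}; 8:pru {ADJ,CONJ}; 9:sluchoirp {DET,CONJ}; 10:vroidourp {NOUN}.
At position 1, choosing DET makes rule 3 impossible to satisfy; hence CONJ.
At position 2, choosing NOUN makes rule 3 impossible to satisfy; hence CONJ.
At position 5, choosing ADJ makes rule 1 impossible to satisfy; hence DET.
At position 8, choosing ADJ makes rule 1 impossible to satisfy; hence CONJ.
At position 9, choosing DET makes rule 3 impossible to satisfy; hence CONJ.
At position 3, choosing NOUN makes rule 4 impossible to satisfy; hence DET.
At position 4, choosing ADJ makes rule 1 impossible to satisfy; hence DET.
That leaves exactly one tagging: CONJ CONJ DET DET DET DET DET CONJ CONJ NOUN.
Checking: rule 1 satisfied; rule 2 satisfied; rule 3 satisfied; rule 4 satisfied.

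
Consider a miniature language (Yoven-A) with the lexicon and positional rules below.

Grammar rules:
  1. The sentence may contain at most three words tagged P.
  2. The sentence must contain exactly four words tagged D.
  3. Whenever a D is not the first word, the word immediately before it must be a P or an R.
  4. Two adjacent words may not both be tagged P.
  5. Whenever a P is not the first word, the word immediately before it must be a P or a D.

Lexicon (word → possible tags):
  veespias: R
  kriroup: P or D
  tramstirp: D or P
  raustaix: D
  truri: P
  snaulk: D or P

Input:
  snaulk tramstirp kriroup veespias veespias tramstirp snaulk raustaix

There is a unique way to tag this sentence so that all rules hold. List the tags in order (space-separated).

Candidates per position — 1:snaulk {D,P}; 2:tramstirp {D,P}; 3:kriroup {P,D}; 4:veespias {R}; 5:veespias {R}; 6:tramstirp {D,P}; 7:snaulk {D,P}; 8:raustaix {D}.
At position 6, choosing P makes rule 5 impossible to satisfy; hence D.
At position 7, choosing D makes rule 3 impossible to satisfy; hence P.
The remaining ambiguous positions (1, 2, 3) are resolved jointly — only one combination satisfies every rule.
The only consistent sequence is: D P D R R D P D.
Check: rule 1 holds; rule 2 holds; rule 3 holds; rule 4 holds; rule 5 holds.

D P D R R D P D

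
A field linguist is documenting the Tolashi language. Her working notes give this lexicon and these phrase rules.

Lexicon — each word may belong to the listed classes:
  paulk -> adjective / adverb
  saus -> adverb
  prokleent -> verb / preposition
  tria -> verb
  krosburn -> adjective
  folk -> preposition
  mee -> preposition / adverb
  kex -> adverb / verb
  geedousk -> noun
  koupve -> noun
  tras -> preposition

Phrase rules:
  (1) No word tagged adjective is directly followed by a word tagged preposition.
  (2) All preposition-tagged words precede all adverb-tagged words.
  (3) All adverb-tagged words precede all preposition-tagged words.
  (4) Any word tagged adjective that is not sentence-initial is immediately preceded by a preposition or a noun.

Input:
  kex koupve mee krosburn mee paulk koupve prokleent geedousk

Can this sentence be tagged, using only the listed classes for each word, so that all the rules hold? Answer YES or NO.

Candidates per position — 1:kex {adverb,verb}; 2:koupve {noun}; 3:mee {preposition,adverb}; 4:krosburn {adjective}; 5:mee {preposition,adverb}; 6:paulk {adjective,adverb}; 7:koupve {noun}; 8:prokleent {verb,preposition}; 9:geedousk {noun}.
Every candidate sequence violates at least one rule; no consistent tagging exists.

NO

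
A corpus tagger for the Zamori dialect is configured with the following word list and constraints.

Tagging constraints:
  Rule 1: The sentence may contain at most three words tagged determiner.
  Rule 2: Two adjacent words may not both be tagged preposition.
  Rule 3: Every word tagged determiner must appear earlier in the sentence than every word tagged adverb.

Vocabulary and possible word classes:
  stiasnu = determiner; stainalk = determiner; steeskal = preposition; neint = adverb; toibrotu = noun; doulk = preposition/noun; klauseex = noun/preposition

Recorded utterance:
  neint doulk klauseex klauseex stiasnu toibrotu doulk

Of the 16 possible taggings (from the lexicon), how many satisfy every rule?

0

Candidates per position — 1:neint {adverb}; 2:doulk {preposition,noun}; 3:klauseex {noun,preposition}; 4:klauseex {noun,preposition}; 5:stiasnu {determiner}; 6:toibrotu {noun}; 7:doulk {preposition,noun}.
There are 16 candidate sequences in total.
Rule 3 cannot be satisfied by any choice of tags from the lexicon.
So there is no consistent tagging.
Count = 0.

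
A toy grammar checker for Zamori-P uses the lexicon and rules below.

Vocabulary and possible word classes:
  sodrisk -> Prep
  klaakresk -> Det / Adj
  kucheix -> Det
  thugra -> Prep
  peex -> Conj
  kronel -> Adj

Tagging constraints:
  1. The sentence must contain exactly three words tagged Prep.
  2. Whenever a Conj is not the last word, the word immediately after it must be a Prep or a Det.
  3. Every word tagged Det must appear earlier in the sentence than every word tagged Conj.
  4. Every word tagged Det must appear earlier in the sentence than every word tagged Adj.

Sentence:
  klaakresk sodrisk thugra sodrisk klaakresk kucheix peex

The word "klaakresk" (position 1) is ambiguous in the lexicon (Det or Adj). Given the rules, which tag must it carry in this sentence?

Det

Candidates per position — 1:klaakresk {Det,Adj}; 2:sodrisk {Prep}; 3:thugra {Prep}; 4:sodrisk {Prep}; 5:klaakresk {Det,Adj}; 6:kucheix {Det}; 7:peex {Conj}.
Position 1: tagging it Adj would leave rule 4 unsatisfiable, so it must be Det.
Position 5: tagging it Adj would leave rule 4 unsatisfiable, so it must be Det.
So the tagging must be: Det Prep Prep Prep Det Det Conj.
Verifying each rule — rule 1 ✓; rule 2 ✓; rule 3 ✓; rule 4 ✓.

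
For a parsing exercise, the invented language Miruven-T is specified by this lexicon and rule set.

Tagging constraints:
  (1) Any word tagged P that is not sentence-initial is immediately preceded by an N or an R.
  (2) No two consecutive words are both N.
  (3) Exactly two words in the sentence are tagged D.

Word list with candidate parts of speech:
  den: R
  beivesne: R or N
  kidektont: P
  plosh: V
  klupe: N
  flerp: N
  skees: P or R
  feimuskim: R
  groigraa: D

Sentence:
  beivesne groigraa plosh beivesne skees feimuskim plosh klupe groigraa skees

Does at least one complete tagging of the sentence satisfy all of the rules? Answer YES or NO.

YES

Candidates per position — 1:beivesne {R,N}; 2:groigraa {D}; 3:plosh {V}; 4:beivesne {R,N}; 5:skees {P,R}; 6:feimuskim {R}; 7:plosh {V}; 8:klupe {N}; 9:groigraa {D}; 10:skees {P,R}.
One satisfying assignment: N D V R P R V N D R.
Rule-by-rule: rule 1 satisfied; rule 2 satisfied; rule 3 satisfied.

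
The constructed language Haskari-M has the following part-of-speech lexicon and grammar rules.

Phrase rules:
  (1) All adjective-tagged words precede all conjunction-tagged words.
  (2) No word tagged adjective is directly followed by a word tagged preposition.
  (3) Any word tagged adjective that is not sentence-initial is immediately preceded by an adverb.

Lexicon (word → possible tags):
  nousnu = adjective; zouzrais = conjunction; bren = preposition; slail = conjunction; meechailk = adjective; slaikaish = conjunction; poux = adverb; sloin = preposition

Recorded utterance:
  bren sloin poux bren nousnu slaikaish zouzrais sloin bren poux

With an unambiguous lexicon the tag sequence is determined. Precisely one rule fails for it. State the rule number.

Fixed tagging: preposition preposition adverb preposition adjective conjunction conjunction preposition preposition adverb.
Checking each rule: R1 holds, R2 holds, R3 violated.
Only rule 3 fails.

3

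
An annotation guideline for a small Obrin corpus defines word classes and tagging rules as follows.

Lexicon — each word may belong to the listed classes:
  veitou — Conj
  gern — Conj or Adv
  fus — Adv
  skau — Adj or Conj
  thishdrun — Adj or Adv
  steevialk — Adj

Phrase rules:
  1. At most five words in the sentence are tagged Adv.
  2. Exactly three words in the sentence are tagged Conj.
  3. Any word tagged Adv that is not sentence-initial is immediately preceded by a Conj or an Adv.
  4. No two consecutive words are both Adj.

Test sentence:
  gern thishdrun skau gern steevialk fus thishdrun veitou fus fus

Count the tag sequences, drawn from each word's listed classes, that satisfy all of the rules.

Candidates per position — 1:gern {Conj,Adv}; 2:thishdrun {Adj,Adv}; 3:skau {Adj,Conj}; 4:gern {Conj,Adv}; 5:steevialk {Adj}; 6:fus {Adv}; 7:thishdrun {Adj,Adv}; 8:veitou {Conj}; 9:fus {Adv}; 10:fus {Adv}.
There are 32 candidate sequences in total.
Rule 3 cannot be satisfied by any choice of tags from the lexicon.
So there is no consistent tagging.
Count = 0.

0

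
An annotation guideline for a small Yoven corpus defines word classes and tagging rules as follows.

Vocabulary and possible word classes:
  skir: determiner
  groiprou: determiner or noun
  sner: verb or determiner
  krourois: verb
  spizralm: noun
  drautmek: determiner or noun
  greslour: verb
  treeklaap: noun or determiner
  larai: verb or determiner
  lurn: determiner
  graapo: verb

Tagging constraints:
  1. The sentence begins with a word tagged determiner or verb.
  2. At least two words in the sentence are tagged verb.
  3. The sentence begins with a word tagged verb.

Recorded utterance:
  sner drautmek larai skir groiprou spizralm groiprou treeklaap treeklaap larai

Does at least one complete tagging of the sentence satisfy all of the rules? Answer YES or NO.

YES

Candidates per position — 1:sner {verb,determiner}; 2:drautmek {determiner,noun}; 3:larai {verb,determiner}; 4:skir {determiner}; 5:groiprou {determiner,noun}; 6:spizralm {noun}; 7:groiprou {determiner,noun}; 8:treeklaap {noun,determiner}; 9:treeklaap {noun,determiner}; 10:larai {verb,determiner}.
One satisfying assignment: verb noun verb determiner noun noun determiner noun determiner verb.
Rule-by-rule: rule 1 satisfied; rule 2 satisfied; rule 3 satisfied.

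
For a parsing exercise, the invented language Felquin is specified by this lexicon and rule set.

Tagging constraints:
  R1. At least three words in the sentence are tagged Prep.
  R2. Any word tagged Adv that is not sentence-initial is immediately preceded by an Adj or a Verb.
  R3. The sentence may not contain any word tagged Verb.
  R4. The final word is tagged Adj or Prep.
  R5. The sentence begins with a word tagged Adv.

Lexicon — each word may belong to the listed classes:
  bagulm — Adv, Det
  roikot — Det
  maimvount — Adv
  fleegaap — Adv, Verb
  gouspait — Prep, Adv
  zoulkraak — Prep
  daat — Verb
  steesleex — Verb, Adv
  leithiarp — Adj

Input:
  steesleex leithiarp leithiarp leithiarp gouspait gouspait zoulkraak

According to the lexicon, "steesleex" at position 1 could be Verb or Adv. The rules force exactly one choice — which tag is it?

Adv

Candidates per position — 1:steesleex {Verb,Adv}; 2:leithiarp {Adj}; 3:leithiarp {Adj}; 4:leithiarp {Adj}; 5:gouspait {Prep,Adv}; 6:gouspait {Prep,Adv}; 7:zoulkraak {Prep}.
Position 1: tagging it Verb would leave rule 3 unsatisfiable, so it must be Adv.
Position 5: tagging it Adv would leave rule 1 unsatisfiable, so it must be Prep.
Position 6: tagging it Adv would leave rule 1 unsatisfiable, so it must be Prep.
That leaves exactly one tagging: Adv Adj Adj Adj Prep Prep Prep.
Check: rule 1 holds; rule 2 holds; rule 3 holds; rule 4 holds; rule 5 holds.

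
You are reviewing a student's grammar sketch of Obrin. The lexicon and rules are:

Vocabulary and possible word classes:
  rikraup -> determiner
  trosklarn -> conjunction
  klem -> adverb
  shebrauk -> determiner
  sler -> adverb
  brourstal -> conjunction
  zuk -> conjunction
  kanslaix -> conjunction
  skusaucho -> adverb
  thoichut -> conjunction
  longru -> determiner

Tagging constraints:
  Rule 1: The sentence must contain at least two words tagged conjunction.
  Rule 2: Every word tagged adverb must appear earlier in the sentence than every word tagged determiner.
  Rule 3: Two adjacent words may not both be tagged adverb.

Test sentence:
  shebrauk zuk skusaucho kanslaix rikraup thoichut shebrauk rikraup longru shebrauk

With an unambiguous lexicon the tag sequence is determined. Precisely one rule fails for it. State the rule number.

2

Fixed tagging: determiner conjunction adverb conjunction determiner conjunction determiner determiner determiner determiner.
Applying the rules: R1 holds, R2 violated, R3 holds.
Only rule 2 fails.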